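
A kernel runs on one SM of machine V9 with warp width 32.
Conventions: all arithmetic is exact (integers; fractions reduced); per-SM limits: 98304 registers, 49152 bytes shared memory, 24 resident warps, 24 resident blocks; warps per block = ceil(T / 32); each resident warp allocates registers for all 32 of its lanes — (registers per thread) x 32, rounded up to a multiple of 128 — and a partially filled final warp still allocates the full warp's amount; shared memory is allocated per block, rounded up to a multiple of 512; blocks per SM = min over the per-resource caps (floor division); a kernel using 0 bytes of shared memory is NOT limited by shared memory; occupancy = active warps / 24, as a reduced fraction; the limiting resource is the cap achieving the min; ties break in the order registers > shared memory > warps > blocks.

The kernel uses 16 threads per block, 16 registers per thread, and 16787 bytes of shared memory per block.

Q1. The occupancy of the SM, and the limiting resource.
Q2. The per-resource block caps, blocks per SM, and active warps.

Answer: occupancy 1/12, limited by shared memory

registers: 192 blocks
shared memory: 2 blocks
warps: 24 blocks
blocks: 24 blocks

Answer: 2 blocks, 2 active warps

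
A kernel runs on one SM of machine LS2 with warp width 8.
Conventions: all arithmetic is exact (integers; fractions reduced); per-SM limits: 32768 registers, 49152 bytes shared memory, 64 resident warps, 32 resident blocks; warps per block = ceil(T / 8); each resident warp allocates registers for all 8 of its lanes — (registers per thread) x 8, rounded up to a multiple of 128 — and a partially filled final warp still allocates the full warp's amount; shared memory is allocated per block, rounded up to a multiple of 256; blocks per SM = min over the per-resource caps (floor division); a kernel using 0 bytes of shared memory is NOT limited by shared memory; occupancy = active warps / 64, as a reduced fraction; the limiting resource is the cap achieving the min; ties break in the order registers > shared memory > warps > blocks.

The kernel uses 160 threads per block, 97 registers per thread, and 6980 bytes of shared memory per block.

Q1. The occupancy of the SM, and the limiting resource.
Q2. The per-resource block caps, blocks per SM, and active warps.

Answer: occupancy 5/16, limited by registers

registers: 1 block
shared memory: 6 blocks
warps: 3 blocks
blocks: 32 blocks

Answer: 1 block, 20 active warps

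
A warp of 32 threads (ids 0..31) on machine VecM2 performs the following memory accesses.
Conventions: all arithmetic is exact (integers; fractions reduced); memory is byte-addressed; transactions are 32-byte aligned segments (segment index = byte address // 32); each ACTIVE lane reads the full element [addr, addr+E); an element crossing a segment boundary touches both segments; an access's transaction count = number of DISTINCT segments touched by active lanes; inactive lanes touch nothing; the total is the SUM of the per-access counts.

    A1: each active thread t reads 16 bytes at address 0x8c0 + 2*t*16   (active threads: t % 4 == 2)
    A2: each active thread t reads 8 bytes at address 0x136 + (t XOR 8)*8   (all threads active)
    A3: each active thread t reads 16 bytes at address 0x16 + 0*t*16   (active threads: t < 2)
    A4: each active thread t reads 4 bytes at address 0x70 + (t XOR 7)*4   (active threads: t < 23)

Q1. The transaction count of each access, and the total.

A1: 8 transactions
A2: 9 transactions
A3: 2 transactions
A4: 4 transactions

Answer: 8,9,2,4; total 23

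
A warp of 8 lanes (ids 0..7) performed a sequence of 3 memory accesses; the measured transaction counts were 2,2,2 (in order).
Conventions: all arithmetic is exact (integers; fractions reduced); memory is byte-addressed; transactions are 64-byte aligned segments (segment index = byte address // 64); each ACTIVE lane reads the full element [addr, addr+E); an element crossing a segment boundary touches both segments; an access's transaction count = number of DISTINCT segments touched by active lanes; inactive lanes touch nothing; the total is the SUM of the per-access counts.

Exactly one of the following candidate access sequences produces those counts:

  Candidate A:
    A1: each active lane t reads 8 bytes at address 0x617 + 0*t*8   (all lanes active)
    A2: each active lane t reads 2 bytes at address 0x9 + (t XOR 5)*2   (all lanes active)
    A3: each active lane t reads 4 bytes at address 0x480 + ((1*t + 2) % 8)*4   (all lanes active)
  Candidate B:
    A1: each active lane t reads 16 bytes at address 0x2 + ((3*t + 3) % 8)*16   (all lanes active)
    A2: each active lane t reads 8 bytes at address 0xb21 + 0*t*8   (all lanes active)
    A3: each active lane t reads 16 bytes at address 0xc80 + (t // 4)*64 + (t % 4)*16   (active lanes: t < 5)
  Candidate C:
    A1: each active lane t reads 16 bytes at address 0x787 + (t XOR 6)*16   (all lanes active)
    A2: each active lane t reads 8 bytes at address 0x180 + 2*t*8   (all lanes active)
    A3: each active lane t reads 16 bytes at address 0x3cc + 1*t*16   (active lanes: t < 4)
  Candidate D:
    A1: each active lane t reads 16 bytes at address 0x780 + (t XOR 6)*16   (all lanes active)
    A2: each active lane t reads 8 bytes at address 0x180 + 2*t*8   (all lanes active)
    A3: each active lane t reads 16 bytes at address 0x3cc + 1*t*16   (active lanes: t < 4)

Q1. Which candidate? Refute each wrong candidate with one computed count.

A: A1 gives 1 transaction, not 2
B: A1 gives 3 transactions, not 2
C: A1 gives 3 transactions, not 2
D: all counts match (2,2,2)

Answer: D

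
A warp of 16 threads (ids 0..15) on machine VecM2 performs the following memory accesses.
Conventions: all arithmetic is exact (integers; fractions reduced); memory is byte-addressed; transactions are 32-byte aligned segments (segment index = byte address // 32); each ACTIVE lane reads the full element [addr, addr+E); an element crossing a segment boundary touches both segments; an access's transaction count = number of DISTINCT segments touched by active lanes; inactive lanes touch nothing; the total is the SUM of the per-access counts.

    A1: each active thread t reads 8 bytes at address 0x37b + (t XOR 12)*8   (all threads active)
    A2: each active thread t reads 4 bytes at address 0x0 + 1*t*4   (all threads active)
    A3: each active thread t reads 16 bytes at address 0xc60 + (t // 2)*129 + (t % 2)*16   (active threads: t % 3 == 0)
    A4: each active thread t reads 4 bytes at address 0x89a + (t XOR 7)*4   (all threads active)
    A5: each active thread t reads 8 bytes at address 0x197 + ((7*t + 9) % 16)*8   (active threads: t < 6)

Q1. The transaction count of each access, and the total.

A1: 5 transactions
A2: 2 transactions
A3: 9 transactions
A4: 3 transactions
A5: 5 transactions

Answer: 5,2,9,3,5; total 24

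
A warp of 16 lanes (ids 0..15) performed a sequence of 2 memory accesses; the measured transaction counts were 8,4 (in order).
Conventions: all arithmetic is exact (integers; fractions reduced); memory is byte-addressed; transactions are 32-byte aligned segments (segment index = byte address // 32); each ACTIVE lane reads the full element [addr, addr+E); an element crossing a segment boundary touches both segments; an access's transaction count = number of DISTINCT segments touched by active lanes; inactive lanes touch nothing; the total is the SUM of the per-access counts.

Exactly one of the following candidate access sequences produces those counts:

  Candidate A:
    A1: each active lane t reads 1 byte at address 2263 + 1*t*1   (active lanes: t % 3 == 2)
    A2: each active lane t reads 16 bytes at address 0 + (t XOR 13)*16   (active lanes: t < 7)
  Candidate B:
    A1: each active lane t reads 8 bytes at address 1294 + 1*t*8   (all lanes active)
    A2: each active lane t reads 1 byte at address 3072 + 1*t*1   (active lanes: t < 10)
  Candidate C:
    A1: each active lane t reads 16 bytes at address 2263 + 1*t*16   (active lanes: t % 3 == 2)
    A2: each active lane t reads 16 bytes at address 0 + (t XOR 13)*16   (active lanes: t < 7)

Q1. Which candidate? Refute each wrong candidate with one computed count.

A: A1 gives 2 transactions, not 8
B: A1 gives 5 transactions, not 8
C: all counts match (8,4)

Answer: C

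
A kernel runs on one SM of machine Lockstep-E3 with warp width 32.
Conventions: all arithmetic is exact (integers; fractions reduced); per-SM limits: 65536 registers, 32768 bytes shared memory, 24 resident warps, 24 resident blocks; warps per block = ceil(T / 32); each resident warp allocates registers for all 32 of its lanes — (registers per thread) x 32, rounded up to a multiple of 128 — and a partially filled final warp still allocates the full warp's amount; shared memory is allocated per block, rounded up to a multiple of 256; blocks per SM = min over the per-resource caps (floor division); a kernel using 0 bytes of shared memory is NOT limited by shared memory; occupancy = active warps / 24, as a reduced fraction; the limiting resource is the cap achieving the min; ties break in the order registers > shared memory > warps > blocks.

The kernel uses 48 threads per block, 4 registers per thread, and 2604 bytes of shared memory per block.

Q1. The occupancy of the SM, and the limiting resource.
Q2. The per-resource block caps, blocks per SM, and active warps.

Answer: occupancy 11/12, limited by shared memory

registers: 256 blocks
shared memory: 11 blocks
warps: 12 blocks
blocks: 24 blocks

Answer: 11 blocks, 22 active warps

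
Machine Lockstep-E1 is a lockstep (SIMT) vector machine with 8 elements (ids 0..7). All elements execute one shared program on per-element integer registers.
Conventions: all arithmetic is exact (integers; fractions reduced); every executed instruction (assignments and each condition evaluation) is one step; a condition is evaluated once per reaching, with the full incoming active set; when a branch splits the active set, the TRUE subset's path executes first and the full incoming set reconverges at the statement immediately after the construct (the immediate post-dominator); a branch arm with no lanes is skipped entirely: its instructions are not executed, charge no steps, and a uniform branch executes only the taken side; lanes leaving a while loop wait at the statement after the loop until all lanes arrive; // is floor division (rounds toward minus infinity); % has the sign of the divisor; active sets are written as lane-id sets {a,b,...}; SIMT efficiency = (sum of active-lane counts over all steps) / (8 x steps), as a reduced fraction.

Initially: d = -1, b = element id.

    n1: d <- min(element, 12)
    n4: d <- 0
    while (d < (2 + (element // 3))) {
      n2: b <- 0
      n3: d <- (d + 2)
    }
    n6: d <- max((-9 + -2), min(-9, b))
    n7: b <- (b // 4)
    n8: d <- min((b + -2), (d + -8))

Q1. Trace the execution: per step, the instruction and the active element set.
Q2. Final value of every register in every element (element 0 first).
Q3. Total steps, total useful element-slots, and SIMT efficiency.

step 0: d <- min(element, 12)        {0,1,2,3,4,5,6,7}
step 1: d <- 0                       {0,1,2,3,4,5,6,7}
step 2: eval (d < (2 + (element // 3))) {0,1,2,3,4,5,6,7}
step 3: b <- 0                       {0,1,2,3,4,5,6,7}
step 4: d <- (d + 2)                 {0,1,2,3,4,5,6,7}
step 5: eval (d < (2 + (element // 3))) {0,1,2,3,4,5,6,7}
step 6: b <- 0                       {3,4,5,6,7}
step 7: d <- (d + 2)                 {3,4,5,6,7}
step 8: eval (d < (2 + (element // 3))) {3,4,5,6,7}
step 9: d <- max((-9 + -2), min(-9, b)) {0,1,2,3,4,5,6,7}
step 10: b <- (b // 4)                {0,1,2,3,4,5,6,7}
step 11: d <- min((b + -2), (d + -8)) {0,1,2,3,4,5,6,7}

Answer: 12 steps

d: -17,-17,-17,-17,-17,-17,-17,-17
b: 0,0,0,0,0,0,0,0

steps = 12; useful = 87; efficiency = 87/96 = 29/32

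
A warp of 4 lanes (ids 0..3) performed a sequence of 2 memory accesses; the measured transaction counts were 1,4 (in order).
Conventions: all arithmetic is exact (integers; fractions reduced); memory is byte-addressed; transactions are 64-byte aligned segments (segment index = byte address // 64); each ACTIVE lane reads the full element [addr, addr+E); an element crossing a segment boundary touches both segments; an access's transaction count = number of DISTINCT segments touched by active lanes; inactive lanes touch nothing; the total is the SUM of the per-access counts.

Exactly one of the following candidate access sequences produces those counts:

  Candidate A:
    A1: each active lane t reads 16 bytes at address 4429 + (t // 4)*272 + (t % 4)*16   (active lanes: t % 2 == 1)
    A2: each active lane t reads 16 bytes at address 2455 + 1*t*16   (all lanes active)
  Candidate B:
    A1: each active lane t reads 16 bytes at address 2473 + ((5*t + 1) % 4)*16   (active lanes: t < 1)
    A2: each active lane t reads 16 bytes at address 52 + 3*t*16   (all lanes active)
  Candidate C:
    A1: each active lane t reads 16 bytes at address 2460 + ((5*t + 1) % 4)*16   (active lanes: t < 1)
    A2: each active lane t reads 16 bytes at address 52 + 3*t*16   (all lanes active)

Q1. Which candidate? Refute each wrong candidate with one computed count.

A: A1 gives 2 transactions, not 1
B: A1 gives 2 transactions, not 1
C: all counts match (1,4)

Answer: C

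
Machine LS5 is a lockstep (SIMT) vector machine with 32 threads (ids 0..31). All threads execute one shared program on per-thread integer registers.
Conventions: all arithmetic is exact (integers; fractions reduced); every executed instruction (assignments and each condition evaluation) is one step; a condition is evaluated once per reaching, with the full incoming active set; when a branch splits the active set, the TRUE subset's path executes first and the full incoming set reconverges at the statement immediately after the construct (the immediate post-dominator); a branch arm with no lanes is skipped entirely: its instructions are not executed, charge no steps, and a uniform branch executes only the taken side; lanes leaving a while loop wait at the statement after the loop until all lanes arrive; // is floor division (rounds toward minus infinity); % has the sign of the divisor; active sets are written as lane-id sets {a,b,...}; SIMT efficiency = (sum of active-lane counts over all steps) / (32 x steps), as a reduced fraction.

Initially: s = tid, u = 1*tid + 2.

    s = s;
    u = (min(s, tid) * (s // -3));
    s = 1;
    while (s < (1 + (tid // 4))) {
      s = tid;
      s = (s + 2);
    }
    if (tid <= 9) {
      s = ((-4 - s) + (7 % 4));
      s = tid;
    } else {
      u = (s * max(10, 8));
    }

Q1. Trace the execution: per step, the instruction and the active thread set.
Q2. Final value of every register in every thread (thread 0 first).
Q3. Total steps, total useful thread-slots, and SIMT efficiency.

step 0: s <- s                       {0,1,2,3,4,5,6,7,8,9,10,11,12,13,14,15,16,17,18,19,20,21,22,23,24,25,26,27,28,29,30,31}
step 1: u <- (min(s, tid) * (s // -3)) {0,1,2,3,4,5,6,7,8,9,10,11,12,13,14,15,16,17,18,19,20,21,22,23,24,25,26,27,28,29,30,31}
step 2: s <- 1                       {0,1,2,3,4,5,6,7,8,9,10,11,12,13,14,15,16,17,18,19,20,21,22,23,24,25,26,27,28,29,30,31}
step 3: eval (s < (1 + (tid // 4)))  {0,1,2,3,4,5,6,7,8,9,10,11,12,13,14,15,16,17,18,19,20,21,22,23,24,25,26,27,28,29,30,31}
step 4: s <- tid                     {4,5,6,7,8,9,10,11,12,13,14,15,16,17,18,19,20,21,22,23,24,25,26,27,28,29,30,31}
step 5: s <- (s + 2)                 {4,5,6,7,8,9,10,11,12,13,14,15,16,17,18,19,20,21,22,23,24,25,26,27,28,29,30,31}
step 6: eval (s < (1 + (tid // 4)))  {4,5,6,7,8,9,10,11,12,13,14,15,16,17,18,19,20,21,22,23,24,25,26,27,28,29,30,31}
step 7: eval (tid <= 9)              {0,1,2,3,4,5,6,7,8,9,10,11,12,13,14,15,16,17,18,19,20,21,22,23,24,25,26,27,28,29,30,31}
step 8: s <- ((-4 - s) + (7 % 4))    {0,1,2,3,4,5,6,7,8,9}
step 9: s <- tid                     {0,1,2,3,4,5,6,7,8,9}
step 10: u <- (s * max(10, 8))        {10,11,12,13,14,15,16,17,18,19,20,21,22,23,24,25,26,27,28,29,30,31}

Answer: 11 steps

s: 0,1,2,3,4,5,6,7,8,9,12,13,14,15,16,17,18,19,20,21,22,23,24,25,26,27,28,29,30,31,32,33
u: 0,-1,-2,-3,-8,-10,-12,-21,-24,-27,120,130,140,150,160,170,180,190,200,210,220,230,240,250,260,270,280,290,300,310,320,330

steps = 11; useful = 286; efficiency = 286/352 = 13/16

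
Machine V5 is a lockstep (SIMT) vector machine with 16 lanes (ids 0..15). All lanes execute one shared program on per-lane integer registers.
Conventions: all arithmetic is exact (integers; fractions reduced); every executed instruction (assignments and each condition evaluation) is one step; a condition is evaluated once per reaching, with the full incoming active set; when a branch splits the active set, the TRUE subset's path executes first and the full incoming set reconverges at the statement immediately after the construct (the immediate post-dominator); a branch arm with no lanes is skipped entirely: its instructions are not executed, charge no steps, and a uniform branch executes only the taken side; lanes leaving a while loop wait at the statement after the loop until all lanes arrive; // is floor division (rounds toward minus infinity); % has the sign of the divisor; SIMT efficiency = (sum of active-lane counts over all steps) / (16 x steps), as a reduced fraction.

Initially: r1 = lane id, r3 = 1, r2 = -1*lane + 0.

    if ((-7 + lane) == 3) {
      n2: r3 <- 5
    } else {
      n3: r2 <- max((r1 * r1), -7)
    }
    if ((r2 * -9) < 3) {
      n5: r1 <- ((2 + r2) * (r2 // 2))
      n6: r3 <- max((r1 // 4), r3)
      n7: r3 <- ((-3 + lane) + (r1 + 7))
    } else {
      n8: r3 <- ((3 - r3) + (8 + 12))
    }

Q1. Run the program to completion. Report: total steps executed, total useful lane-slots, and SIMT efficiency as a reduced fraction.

Answer: 8 steps, 94 useful, 47/64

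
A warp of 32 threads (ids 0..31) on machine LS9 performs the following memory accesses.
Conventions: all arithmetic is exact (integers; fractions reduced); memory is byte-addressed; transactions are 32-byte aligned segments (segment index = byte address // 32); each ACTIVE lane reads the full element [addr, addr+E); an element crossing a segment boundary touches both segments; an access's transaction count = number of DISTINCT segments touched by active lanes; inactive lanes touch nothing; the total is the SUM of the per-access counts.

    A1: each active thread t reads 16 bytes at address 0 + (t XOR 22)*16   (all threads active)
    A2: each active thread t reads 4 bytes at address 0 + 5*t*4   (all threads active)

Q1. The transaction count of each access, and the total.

A1: 16 transactions
A2: 20 transactions

Answer: 16,20; total 36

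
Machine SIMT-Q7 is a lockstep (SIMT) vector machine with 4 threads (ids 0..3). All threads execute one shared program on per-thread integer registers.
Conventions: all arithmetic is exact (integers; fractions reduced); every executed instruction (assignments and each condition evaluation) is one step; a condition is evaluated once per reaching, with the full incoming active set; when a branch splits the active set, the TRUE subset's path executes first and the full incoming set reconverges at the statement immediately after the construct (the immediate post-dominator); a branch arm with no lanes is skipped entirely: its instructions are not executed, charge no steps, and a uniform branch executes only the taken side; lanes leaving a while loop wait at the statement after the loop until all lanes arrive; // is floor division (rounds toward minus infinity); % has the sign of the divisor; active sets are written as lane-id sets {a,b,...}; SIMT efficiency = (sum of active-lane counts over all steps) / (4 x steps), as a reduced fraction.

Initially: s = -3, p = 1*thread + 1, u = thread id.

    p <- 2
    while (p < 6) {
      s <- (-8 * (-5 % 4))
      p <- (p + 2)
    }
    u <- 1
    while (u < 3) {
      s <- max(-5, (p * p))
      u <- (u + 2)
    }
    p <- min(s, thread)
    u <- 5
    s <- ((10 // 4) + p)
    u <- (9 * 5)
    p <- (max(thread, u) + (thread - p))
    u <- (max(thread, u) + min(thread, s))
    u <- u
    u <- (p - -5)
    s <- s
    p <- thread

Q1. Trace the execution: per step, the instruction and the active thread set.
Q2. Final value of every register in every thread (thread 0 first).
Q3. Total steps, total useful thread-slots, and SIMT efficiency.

step 0: p <- 2                       {0,1,2,3}
step 1: eval (p < 6)                 {0,1,2,3}
step 2: s <- (-8 * (-5 % 4))         {0,1,2,3}
step 3: p <- (p + 2)                 {0,1,2,3}
step 4: eval (p < 6)                 {0,1,2,3}
step 5: s <- (-8 * (-5 % 4))         {0,1,2,3}
step 6: p <- (p + 2)                 {0,1,2,3}
step 7: eval (p < 6)                 {0,1,2,3}
step 8: u <- 1                       {0,1,2,3}
step 9: eval (u < 3)                 {0,1,2,3}
step 10: s <- max(-5, (p * p))        {0,1,2,3}
step 11: u <- (u + 2)                 {0,1,2,3}
step 12: eval (u < 3)                 {0,1,2,3}
step 13: p <- min(s, thread)          {0,1,2,3}
step 14: u <- 5                       {0,1,2,3}
step 15: s <- ((10 // 4) + p)         {0,1,2,3}
step 16: u <- (9 * 5)                 {0,1,2,3}
step 17: p <- (max(thread, u) + (thread - p)) {0,1,2,3}
step 18: u <- (max(thread, u) + min(thread, s)) {0,1,2,3}
step 19: u <- u                       {0,1,2,3}
step 20: u <- (p - -5)                {0,1,2,3}
step 21: s <- s                       {0,1,2,3}
step 22: p <- thread                  {0,1,2,3}

Answer: 23 steps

s: 2,3,4,5
p: 0,1,2,3
u: 50,50,50,50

steps = 23; useful = 92; efficiency = 92/92 = 1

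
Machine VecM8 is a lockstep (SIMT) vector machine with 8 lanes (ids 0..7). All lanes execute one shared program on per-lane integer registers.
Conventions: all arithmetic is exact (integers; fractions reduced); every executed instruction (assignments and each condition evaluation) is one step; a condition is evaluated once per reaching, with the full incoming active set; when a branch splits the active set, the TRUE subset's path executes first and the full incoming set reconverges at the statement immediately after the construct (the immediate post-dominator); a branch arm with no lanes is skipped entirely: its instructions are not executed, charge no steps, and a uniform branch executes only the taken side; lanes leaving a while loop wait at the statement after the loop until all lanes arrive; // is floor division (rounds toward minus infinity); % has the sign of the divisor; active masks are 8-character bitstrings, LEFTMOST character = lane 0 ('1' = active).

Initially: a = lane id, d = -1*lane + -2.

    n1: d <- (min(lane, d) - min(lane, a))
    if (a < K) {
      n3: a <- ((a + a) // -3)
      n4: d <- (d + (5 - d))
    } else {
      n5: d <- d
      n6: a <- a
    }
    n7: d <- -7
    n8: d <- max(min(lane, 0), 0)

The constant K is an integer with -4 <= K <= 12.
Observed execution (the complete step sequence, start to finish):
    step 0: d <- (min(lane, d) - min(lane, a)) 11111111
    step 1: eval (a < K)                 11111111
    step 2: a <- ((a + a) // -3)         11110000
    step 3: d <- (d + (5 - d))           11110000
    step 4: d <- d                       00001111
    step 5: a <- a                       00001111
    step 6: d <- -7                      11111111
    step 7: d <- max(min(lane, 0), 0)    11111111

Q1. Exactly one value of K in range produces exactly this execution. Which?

Answer: K = 4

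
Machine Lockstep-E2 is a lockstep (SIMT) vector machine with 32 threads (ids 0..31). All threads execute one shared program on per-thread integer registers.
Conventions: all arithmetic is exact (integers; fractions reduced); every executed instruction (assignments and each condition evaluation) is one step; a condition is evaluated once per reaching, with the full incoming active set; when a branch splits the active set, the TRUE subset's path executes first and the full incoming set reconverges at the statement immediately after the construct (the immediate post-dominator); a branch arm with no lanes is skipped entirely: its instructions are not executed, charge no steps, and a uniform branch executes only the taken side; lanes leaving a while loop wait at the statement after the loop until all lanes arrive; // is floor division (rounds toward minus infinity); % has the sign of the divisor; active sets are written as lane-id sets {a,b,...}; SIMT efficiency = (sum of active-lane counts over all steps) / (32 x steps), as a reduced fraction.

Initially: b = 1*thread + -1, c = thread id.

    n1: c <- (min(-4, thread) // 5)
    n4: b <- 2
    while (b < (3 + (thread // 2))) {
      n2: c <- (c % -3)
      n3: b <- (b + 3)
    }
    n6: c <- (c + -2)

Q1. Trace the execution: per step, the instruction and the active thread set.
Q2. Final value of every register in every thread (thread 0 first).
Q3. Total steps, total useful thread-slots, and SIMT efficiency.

step 0: c <- (min(-4, thread) // 5)  {0,1,2,3,4,5,6,7,8,9,10,11,12,13,14,15,16,17,18,19,20,21,22,23,24,25,26,27,28,29,30,31}
step 1: b <- 2                       {0,1,2,3,4,5,6,7,8,9,10,11,12,13,14,15,16,17,18,19,20,21,22,23,24,25,26,27,28,29,30,31}
step 2: eval (b < (3 + (thread // 2))) {0,1,2,3,4,5,6,7,8,9,10,11,12,13,14,15,16,17,18,19,20,21,22,23,24,25,26,27,28,29,30,31}
step 3: c <- (c % -3)                {0,1,2,3,4,5,6,7,8,9,10,11,12,13,14,15,16,17,18,19,20,21,22,23,24,25,26,27,28,29,30,31}
step 4: b <- (b + 3)                 {0,1,2,3,4,5,6,7,8,9,10,11,12,13,14,15,16,17,18,19,20,21,22,23,24,25,26,27,28,29,30,31}
step 5: eval (b < (3 + (thread // 2))) {0,1,2,3,4,5,6,7,8,9,10,11,12,13,14,15,16,17,18,19,20,21,22,23,24,25,26,27,28,29,30,31}
step 6: c <- (c % -3)                {6,7,8,9,10,11,12,13,14,15,16,17,18,19,20,21,22,23,24,25,26,27,28,29,30,31}
step 7: b <- (b + 3)                 {6,7,8,9,10,11,12,13,14,15,16,17,18,19,20,21,22,23,24,25,26,27,28,29,30,31}
step 8: eval (b < (3 + (thread // 2))) {6,7,8,9,10,11,12,13,14,15,16,17,18,19,20,21,22,23,24,25,26,27,28,29,30,31}
step 9: c <- (c % -3)                {12,13,14,15,16,17,18,19,20,21,22,23,24,25,26,27,28,29,30,31}
step 10: b <- (b + 3)                 {12,13,14,15,16,17,18,19,20,21,22,23,24,25,26,27,28,29,30,31}
step 11: eval (b < (3 + (thread // 2))) {12,13,14,15,16,17,18,19,20,21,22,23,24,25,26,27,28,29,30,31}
step 12: c <- (c % -3)                {18,19,20,21,22,23,24,25,26,27,28,29,30,31}
step 13: b <- (b + 3)                 {18,19,20,21,22,23,24,25,26,27,28,29,30,31}
step 14: eval (b < (3 + (thread // 2))) {18,19,20,21,22,23,24,25,26,27,28,29,30,31}
step 15: c <- (c % -3)                {24,25,26,27,28,29,30,31}
step 16: b <- (b + 3)                 {24,25,26,27,28,29,30,31}
step 17: eval (b < (3 + (thread // 2))) {24,25,26,27,28,29,30,31}
step 18: c <- (c % -3)                {30,31}
step 19: b <- (b + 3)                 {30,31}
step 20: eval (b < (3 + (thread // 2))) {30,31}
step 21: c <- (c + -2)                {0,1,2,3,4,5,6,7,8,9,10,11,12,13,14,15,16,17,18,19,20,21,22,23,24,25,26,27,28,29,30,31}

Answer: 22 steps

b: 5,5,5,5,5,5,8,8,8,8,8,8,11,11,11,11,11,11,14,14,14,14,14,14,17,17,17,17,17,17,20,20
c: -3,-3,-3,-3,-3,-3,-3,-3,-3,-3,-3,-3,-3,-3,-3,-3,-3,-3,-3,-3,-3,-3,-3,-3,-3,-3,-3,-3,-3,-3,-3,-3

steps = 22; useful = 434; efficiency = 434/704 = 217/352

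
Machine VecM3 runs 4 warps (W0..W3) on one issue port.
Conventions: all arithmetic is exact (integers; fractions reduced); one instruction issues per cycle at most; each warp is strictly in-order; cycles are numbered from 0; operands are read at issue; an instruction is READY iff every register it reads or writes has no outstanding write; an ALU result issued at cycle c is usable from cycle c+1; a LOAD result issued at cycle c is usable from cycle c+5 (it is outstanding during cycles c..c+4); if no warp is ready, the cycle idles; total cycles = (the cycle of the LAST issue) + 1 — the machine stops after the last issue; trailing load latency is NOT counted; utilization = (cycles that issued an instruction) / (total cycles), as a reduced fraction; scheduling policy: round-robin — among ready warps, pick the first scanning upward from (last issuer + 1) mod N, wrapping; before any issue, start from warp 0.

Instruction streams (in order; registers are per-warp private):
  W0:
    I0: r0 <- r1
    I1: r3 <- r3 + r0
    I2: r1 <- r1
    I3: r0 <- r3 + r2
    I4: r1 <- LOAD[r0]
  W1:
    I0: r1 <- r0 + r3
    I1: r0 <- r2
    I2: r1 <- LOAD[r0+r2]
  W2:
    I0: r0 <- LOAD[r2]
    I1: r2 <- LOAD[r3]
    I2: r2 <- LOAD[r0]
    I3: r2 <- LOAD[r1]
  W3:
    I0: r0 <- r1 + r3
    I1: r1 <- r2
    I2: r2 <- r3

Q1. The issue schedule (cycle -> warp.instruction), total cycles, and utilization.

cycle 0: W0.I0
cycle 1: W1.I0
cycle 2: W2.I0
cycle 3: W3.I0
cycle 4: W0.I1
cycle 5: W1.I1
cycle 6: W2.I1
cycle 7: W3.I1
cycle 8: W0.I2
cycle 9: W1.I2
cycle 10: W3.I2
cycle 11: W0.I3
cycle 12: W2.I2
cycle 13: W0.I4
cycle 14: idle
cycle 15: idle
cycle 16: idle
cycle 17: W2.I3

Answer: 18 cycles, utilization 5/6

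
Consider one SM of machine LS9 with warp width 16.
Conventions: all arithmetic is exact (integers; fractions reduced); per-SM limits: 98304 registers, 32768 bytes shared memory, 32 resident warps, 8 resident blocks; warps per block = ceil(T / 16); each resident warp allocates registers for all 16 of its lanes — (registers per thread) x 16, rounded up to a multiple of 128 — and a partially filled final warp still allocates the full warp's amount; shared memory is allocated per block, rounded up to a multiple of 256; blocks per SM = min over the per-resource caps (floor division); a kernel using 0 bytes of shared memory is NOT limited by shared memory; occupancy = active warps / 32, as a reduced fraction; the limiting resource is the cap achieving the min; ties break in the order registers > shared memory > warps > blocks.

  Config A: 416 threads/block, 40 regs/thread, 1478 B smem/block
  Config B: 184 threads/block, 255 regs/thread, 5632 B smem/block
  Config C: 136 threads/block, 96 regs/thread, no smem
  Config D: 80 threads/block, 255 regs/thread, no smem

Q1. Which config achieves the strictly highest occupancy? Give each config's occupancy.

occupancies: A 13/16, B 3/4, C 27/32, D 5/8

Answer: C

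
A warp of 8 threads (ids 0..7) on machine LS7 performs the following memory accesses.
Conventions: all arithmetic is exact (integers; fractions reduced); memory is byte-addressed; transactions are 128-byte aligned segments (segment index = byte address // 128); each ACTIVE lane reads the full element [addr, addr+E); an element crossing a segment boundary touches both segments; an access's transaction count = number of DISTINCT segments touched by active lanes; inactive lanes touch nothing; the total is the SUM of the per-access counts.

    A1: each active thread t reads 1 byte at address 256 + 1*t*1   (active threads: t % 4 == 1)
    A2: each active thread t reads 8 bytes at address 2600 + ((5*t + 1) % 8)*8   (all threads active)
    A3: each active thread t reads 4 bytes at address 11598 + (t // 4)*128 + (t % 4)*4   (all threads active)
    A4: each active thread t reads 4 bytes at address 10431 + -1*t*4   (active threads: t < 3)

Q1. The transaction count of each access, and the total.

A1: 1 transaction
A2: 1 transaction
A3: 2 transactions
A4: 1 transaction

Answer: 1,1,2,1; total 5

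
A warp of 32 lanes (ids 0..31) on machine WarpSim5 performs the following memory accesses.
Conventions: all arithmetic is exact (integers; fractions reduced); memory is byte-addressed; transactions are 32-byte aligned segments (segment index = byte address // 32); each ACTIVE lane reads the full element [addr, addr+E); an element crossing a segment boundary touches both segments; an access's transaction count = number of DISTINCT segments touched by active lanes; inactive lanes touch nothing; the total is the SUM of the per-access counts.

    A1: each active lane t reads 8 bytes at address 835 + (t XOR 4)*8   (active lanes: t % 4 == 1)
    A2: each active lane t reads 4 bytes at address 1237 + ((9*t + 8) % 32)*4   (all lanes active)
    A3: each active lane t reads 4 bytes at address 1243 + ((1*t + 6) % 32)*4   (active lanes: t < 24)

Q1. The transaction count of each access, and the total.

A1: 8 transactions
A2: 5 transactions
A3: 4 transactions

Answer: 8,5,4; total 17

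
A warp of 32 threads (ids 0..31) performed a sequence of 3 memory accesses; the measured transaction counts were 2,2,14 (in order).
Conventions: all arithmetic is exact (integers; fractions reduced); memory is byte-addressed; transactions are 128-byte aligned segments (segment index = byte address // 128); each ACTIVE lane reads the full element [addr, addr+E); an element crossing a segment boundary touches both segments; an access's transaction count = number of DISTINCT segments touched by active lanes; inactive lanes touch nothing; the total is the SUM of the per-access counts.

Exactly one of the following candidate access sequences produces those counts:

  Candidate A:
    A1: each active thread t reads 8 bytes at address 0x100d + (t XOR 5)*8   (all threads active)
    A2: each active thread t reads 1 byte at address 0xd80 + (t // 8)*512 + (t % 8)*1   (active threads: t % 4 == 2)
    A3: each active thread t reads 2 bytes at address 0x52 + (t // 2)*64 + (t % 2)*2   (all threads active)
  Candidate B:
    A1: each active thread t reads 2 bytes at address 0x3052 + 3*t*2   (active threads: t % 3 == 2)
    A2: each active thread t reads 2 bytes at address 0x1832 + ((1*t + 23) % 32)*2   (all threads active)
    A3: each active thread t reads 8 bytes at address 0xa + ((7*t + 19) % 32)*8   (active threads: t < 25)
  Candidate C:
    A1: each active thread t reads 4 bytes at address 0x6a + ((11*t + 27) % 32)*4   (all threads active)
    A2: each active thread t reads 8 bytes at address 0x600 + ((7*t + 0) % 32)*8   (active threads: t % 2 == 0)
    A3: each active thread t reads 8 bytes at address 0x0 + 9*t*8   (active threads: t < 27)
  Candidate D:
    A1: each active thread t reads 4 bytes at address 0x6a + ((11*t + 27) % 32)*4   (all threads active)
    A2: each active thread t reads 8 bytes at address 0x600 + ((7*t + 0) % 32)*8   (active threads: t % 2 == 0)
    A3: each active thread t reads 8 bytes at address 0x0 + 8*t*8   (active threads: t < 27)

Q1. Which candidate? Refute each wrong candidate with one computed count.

A: A1 gives 3 transactions, not 2
B: A1 gives 3 transactions, not 2
C: A3 gives 15 transactions, not 14
D: all counts match (2,2,14)

Answer: D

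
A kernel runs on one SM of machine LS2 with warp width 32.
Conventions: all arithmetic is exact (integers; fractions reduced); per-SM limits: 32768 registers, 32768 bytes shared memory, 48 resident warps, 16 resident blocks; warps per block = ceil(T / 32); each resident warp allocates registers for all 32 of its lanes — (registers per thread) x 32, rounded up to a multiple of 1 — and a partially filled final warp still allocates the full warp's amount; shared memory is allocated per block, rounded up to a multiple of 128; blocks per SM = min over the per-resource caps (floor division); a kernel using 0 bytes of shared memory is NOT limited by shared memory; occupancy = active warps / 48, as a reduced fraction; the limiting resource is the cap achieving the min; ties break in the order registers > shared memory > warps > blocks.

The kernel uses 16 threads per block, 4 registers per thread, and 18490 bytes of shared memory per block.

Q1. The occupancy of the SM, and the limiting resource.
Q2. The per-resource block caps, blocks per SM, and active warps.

Answer: occupancy 1/48, limited by shared memory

registers: 256 blocks
shared memory: 1 block
warps: 48 blocks
blocks: 16 blocks

Answer: 1 block, 1 active warp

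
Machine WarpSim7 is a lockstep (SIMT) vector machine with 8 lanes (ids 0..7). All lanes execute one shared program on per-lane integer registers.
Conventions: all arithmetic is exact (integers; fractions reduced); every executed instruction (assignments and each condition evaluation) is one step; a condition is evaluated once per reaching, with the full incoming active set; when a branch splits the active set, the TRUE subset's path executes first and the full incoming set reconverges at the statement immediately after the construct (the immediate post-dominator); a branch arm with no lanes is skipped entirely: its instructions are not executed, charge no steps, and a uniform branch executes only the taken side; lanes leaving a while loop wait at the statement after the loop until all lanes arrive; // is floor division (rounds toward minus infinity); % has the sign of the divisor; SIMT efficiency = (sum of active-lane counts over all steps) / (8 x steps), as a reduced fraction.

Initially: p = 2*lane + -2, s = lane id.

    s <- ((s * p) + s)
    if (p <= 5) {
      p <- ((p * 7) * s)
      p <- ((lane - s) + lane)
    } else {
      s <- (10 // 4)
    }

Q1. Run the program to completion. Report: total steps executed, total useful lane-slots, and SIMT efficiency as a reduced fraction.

Answer: 5 steps, 28 useful, 7/10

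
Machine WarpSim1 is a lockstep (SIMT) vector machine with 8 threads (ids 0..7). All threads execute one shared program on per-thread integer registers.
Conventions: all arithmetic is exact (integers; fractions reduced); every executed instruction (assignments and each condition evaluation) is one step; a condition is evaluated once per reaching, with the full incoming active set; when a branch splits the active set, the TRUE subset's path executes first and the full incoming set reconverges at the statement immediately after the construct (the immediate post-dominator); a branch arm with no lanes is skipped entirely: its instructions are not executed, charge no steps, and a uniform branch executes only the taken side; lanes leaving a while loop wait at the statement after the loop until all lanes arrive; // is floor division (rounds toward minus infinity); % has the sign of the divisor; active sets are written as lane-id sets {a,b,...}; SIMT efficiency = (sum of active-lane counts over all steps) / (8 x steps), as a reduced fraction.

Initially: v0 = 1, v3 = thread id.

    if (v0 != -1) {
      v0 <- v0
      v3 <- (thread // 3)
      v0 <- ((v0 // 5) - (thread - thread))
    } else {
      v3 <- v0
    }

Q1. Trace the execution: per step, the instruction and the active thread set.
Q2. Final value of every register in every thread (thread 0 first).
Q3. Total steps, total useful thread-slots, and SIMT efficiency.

step 0: eval (v0 != -1)              {0,1,2,3,4,5,6,7}
step 1: v0 <- v0                     {0,1,2,3,4,5,6,7}
step 2: v3 <- (thread // 3)          {0,1,2,3,4,5,6,7}
step 3: v0 <- ((v0 // 5) - (thread - thread)) {0,1,2,3,4,5,6,7}

Answer: 4 steps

v0: 0,0,0,0,0,0,0,0
v3: 0,0,0,1,1,1,2,2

steps = 4; useful = 32; efficiency = 32/32 = 1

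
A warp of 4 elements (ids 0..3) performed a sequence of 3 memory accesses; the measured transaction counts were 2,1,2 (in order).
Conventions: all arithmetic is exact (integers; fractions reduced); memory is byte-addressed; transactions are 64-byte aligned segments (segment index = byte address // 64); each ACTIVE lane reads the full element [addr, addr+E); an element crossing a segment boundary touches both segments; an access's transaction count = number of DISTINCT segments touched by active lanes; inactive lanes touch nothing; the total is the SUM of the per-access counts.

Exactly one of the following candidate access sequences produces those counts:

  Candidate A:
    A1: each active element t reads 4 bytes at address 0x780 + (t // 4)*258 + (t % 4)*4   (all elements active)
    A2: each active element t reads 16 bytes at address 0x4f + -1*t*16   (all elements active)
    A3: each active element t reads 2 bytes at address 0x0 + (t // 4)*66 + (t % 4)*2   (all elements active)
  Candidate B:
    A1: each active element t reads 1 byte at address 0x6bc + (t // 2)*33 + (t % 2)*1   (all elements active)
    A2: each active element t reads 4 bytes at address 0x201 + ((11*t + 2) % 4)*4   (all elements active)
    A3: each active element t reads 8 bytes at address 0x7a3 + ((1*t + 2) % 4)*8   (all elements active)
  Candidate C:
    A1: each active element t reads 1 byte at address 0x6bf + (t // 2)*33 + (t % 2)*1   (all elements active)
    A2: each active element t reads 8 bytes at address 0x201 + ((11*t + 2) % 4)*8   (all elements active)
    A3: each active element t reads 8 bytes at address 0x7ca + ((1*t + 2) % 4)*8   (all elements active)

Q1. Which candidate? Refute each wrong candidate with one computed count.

A: A1 gives 1 transaction, not 2
C: A3 gives 1 transaction, not 2
B: all counts match (2,1,2)

Answer: B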